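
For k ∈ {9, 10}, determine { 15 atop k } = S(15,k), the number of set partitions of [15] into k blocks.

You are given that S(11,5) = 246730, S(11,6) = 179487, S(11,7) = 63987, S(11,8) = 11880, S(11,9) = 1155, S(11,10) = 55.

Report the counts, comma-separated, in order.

r12: T_12,6=6×179487+246730=1323652; T_12,7=7×63987+179487=627396; T_12,8=8×11880+63987=159027; T_12,9=9×1155+11880=22275; T_12,10=10×55+1155=1705
r13: T_13,7=7×627396+1323652=5715424; T_13,8=8×159027+627396=1899612; T_13,9=9×22275+159027=359502; T_13,10=10×1705+22275=39325
r14: T_14,8=8×1899612+5715424=20912320; T_14,9=9×359502+1899612=5135130; T_14,10=10×39325+359502=752752
r15: T_15,9=9×5135130+20912320=67128490; T_15,10=10×752752+5135130=12662650
Read S(15,9) = 67128490, S(15,10) = 12662650.

67128490, 12662650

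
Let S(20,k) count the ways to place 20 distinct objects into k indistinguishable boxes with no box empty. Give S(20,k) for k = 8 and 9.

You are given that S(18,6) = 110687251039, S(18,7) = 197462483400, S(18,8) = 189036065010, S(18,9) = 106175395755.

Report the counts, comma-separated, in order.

i=19: T(19,7)=110687251039+7·197462483400=1492924634839 | T(19,8)=197462483400+8·189036065010=1709751003480 | T(19,9)=189036065010+9·106175395755=1144614626805
i=20: T(20,8)=1492924634839+8·1709751003480=15170932662679 | T(20,9)=1709751003480+9·1144614626805=12011282644725
Read S(20,8) = 15170932662679, S(20,9) = 12011282644725.

15170932662679, 12011282644725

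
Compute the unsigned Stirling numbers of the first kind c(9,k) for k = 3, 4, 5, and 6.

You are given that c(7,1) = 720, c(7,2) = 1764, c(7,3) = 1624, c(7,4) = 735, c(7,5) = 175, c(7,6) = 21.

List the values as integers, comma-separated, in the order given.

118124, 67284, 22449, 4536

row 8: T[8][2]=7·1764+720=13068  T[8][3]=7·1624+1764=13132  T[8][4]=7·735+1624=6769  T[8][5]=7·175+735=1960  T[8][6]=7·21+175=322
row 9: T[9][3]=8·13132+13068=118124  T[9][4]=8·6769+13132=67284  T[9][5]=8·1960+6769=22449  T[9][6]=8·322+1960=4536
Read c(9,3) = 118124, c(9,4) = 67284, c(9,5) = 22449, c(9,6) = 4536.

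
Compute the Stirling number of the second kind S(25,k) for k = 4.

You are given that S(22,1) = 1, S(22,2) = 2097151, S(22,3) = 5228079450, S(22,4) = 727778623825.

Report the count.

46771289738810

row 23: T[23][2]=2·2097151+1=4194303  T[23][3]=3·5228079450+2097151=15686335501  T[23][4]=4·727778623825+5228079450=2916342574750
row 24: T[24][3]=3·15686335501+4194303=47063200806  T[24][4]=4·2916342574750+15686335501=11681056634501
row 25: T[25][4]=4·11681056634501+47063200806=46771289738810
Read S(25,4) = 46771289738810.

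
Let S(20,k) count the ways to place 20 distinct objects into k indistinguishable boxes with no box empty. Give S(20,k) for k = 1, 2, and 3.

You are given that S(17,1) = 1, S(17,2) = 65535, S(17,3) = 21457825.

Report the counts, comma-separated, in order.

[18] T[18,1]:1*1+0=1 · T[18,2]:2*65535+1=131071 · T[18,3]:3*21457825+65535=64439010
[19] T[19,1]:1*1+0=1 · T[19,2]:2*131071+1=262143 · T[19,3]:3*64439010+131071=193448101
[20] T[20,1]:1*1+0=1 · T[20,2]:2*262143+1=524287 · T[20,3]:3*193448101+262143=580606446
Read S(20,1) = 1, S(20,2) = 524287, S(20,3) = 580606446.

1, 524287, 580606446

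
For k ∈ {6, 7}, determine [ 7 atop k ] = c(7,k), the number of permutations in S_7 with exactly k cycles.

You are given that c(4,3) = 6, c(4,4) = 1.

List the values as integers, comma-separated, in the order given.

21, 1

r5: T_5,4=4×1+6=10; T_5,5=4×0+1=1
r6: T_6,5=5×1+10=15; T_6,6=5×0+1=1
r7: T_7,6=6×1+15=21; T_7,7=6×0+1=1
Read c(7,6) = 21, c(7,7) = 1.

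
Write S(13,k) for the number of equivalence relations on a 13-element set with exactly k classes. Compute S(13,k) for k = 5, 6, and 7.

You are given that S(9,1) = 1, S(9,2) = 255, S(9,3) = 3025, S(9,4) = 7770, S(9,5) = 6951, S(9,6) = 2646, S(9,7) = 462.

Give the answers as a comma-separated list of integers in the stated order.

7508501, 9321312, 5715424

@10  (10,2):255·2+1→511, (10,3):3025·3+255→9330, (10,4):7770·4+3025→34105, (10,5):6951·5+7770→42525, (10,6):2646·6+6951→22827, (10,7):462·7+2646→5880
@11  (11,3):9330·3+511→28501, (11,4):34105·4+9330→145750, (11,5):42525·5+34105→246730, (11,6):22827·6+42525→179487, (11,7):5880·7+22827→63987
@12  (12,4):145750·4+28501→611501, (12,5):246730·5+145750→1379400, (12,6):179487·6+246730→1323652, (12,7):63987·7+179487→627396
@13  (13,5):1379400·5+611501→7508501, (13,6):1323652·6+1379400→9321312, (13,7):627396·7+1323652→5715424
Read S(13,5) = 7508501, S(13,6) = 9321312, S(13,7) = 5715424.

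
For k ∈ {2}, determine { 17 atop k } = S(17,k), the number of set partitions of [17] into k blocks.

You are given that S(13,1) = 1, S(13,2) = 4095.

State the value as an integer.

65535

i=14: T(14,1)=0+1·1=1 | T(14,2)=1+2·4095=8191
i=15: T(15,1)=0+1·1=1 | T(15,2)=1+2·8191=16383
i=16: T(16,1)=0+1·1=1 | T(16,2)=1+2·16383=32767
i=17: T(17,2)=1+2·32767=65535
Read S(17,2) = 65535.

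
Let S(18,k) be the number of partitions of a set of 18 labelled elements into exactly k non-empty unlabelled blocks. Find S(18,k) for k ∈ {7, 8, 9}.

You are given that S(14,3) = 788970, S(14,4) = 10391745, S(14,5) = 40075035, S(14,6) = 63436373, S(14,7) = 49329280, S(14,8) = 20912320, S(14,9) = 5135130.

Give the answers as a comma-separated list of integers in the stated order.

197462483400, 189036065010, 106175395755

@15  (15,4):10391745·4+788970→42355950, (15,5):40075035·5+10391745→210766920, (15,6):63436373·6+40075035→420693273, (15,7):49329280·7+63436373→408741333, (15,8):20912320·8+49329280→216627840, (15,9):5135130·9+20912320→67128490
@16  (16,5):210766920·5+42355950→1096190550, (16,6):420693273·6+210766920→2734926558, (16,7):408741333·7+420693273→3281882604, (16,8):216627840·8+408741333→2141764053, (16,9):67128490·9+216627840→820784250
@17  (17,6):2734926558·6+1096190550→17505749898, (17,7):3281882604·7+2734926558→25708104786, (17,8):2141764053·8+3281882604→20415995028, (17,9):820784250·9+2141764053→9528822303
@18  (18,7):25708104786·7+17505749898→197462483400, (18,8):20415995028·8+25708104786→189036065010, (18,9):9528822303·9+20415995028→106175395755
Read S(18,7) = 197462483400, S(18,8) = 189036065010, S(18,9) = 106175395755.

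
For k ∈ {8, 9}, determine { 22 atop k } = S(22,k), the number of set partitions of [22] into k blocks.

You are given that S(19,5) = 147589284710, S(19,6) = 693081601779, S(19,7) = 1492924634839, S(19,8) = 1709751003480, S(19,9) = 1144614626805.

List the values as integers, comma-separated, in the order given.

@20  (20,6):693081601779·6+147589284710→4306078895384, (20,7):1492924634839·7+693081601779→11143554045652, (20,8):1709751003480·8+1492924634839→15170932662679, (20,9):1144614626805·9+1709751003480→12011282644725
@21  (21,7):11143554045652·7+4306078895384→82310957214948, (21,8):15170932662679·8+11143554045652→132511015347084, (21,9):12011282644725·9+15170932662679→123272476465204
@22  (22,8):132511015347084·8+82310957214948→1142399079991620, (22,9):123272476465204·9+132511015347084→1241963303533920
Read S(22,8) = 1142399079991620, S(22,9) = 1241963303533920.

1142399079991620, 1241963303533920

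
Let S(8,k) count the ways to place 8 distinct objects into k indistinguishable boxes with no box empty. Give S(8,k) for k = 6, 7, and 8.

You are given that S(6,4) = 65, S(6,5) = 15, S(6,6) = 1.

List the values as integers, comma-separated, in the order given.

@7  (7,5):15·5+65→140, (7,6):1·6+15→21, (7,7):0·7+1→1
@8  (8,6):21·6+140→266, (8,7):1·7+21→28, (8,8):0·8+1→1
Read S(8,6) = 266, S(8,7) = 28, S(8,8) = 1.

266, 28, 1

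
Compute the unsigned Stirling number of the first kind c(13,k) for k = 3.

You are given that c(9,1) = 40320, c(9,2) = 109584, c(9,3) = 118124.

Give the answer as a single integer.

r10: T_10,1=9×40320+0=362880; T_10,2=9×109584+40320=1026576; T_10,3=9×118124+109584=1172700
r11: T_11,1=10×362880+0=3628800; T_11,2=10×1026576+362880=10628640; T_11,3=10×1172700+1026576=12753576
r12: T_12,2=11×10628640+3628800=120543840; T_12,3=11×12753576+10628640=150917976
r13: T_13,3=12×150917976+120543840=1931559552
Read c(13,3) = 1931559552.

1931559552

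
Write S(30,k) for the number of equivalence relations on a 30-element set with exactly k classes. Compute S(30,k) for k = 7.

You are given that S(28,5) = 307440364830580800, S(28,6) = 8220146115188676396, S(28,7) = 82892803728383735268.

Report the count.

@29  (29,6):8220146115188676396·6+307440364830580800→49628317055962639176, (29,7):82892803728383735268·7+8220146115188676396→588469772213874823272
@30  (30,7):588469772213874823272·7+49628317055962639176→4168916722553086402080
Read S(30,7) = 4168916722553086402080.

4168916722553086402080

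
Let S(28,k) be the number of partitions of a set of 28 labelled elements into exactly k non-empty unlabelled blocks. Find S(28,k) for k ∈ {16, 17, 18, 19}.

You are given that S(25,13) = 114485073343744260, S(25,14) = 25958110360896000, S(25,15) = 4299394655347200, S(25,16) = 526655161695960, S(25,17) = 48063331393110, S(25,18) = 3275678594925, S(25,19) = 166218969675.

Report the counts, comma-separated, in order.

row 26: T[26][14]=14·25958110360896000+114485073343744260=477898618396288260  T[26][15]=15·4299394655347200+25958110360896000=90449030191104000  T[26][16]=16·526655161695960+4299394655347200=12725877242482560  T[26][17]=17·48063331393110+526655161695960=1343731795378830  T[26][18]=18·3275678594925+48063331393110=107025546101760  T[26][19]=19·166218969675+3275678594925=6433839018750
row 27: T[27][15]=15·90449030191104000+477898618396288260=1834634071262848260  T[27][16]=16·12725877242482560+90449030191104000=294063066070824960  T[27][17]=17·1343731795378830+12725877242482560=35569317763922670  T[27][18]=18·107025546101760+1343731795378830=3270191625210510  T[27][19]=19·6433839018750+107025546101760=229268487458010
row 28: T[28][16]=16·294063066070824960+1834634071262848260=6539643128396047620  T[28][17]=17·35569317763922670+294063066070824960=898741468057510350  T[28][18]=18·3270191625210510+35569317763922670=94432767017711850  T[28][19]=19·229268487458010+3270191625210510=7626292886912700
Read S(28,16) = 6539643128396047620, S(28,17) = 898741468057510350, S(28,18) = 94432767017711850, S(28,19) = 7626292886912700.

6539643128396047620, 898741468057510350, 94432767017711850, 7626292886912700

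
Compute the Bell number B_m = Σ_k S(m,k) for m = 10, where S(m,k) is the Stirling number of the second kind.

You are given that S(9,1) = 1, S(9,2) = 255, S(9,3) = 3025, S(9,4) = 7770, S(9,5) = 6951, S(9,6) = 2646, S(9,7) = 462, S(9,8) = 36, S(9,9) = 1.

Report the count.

@10  (10,1):1·1+0→1, (10,2):255·2+1→511, (10,3):3025·3+255→9330, (10,4):7770·4+3025→34105, (10,5):6951·5+7770→42525, (10,6):2646·6+6951→22827, (10,7):462·7+2646→5880, (10,8):36·8+462→750, (10,9):1·9+36→45, (10,10):0·10+1→1
B_10 = ΣS(10,k) = 1+511+9330+34105+42525+22827+5880+750+45+1 = 115975

115975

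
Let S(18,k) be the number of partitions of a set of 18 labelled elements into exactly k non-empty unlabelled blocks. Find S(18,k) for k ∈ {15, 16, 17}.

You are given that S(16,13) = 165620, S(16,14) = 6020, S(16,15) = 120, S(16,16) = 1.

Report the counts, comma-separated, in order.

367200, 9996, 153

@17  (17,14):6020·14+165620→249900, (17,15):120·15+6020→7820, (17,16):1·16+120→136, (17,17):0·17+1→1
@18  (18,15):7820·15+249900→367200, (18,16):136·16+7820→9996, (18,17):1·17+136→153
Read S(18,15) = 367200, S(18,16) = 9996, S(18,17) = 153.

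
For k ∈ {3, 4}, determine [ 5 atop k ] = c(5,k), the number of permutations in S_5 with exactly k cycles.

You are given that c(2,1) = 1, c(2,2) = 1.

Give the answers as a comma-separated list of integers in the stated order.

35, 10

row 3: T[3][1]=2·1+0=2  T[3][2]=2·1+1=3  T[3][3]=2·0+1=1
row 4: T[4][2]=3·3+2=11  T[4][3]=3·1+3=6  T[4][4]=3·0+1=1
row 5: T[5][3]=4·6+11=35  T[5][4]=4·1+6=10
Read c(5,3) = 35, c(5,4) = 10.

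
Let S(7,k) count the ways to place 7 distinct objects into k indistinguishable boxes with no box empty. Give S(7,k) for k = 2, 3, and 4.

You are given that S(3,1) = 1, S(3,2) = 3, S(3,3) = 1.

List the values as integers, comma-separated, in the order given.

@4  (4,1):1·1+0→1, (4,2):3·2+1→7, (4,3):1·3+3→6, (4,4):0·4+1→1
@5  (5,1):1·1+0→1, (5,2):7·2+1→15, (5,3):6·3+7→25, (5,4):1·4+6→10
@6  (6,1):1·1+0→1, (6,2):15·2+1→31, (6,3):25·3+15→90, (6,4):10·4+25→65
@7  (7,2):31·2+1→63, (7,3):90·3+31→301, (7,4):65·4+90→350
Read S(7,2) = 63, S(7,3) = 301, S(7,4) = 350.

63, 301, 350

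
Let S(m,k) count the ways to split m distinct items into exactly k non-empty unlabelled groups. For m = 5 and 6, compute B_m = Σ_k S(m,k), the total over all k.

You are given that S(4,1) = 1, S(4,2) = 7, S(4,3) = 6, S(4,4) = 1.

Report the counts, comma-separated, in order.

52, 203

[5] T[5,1]:1*1+0=1 · T[5,2]:2*7+1=15 · T[5,3]:3*6+7=25 · T[5,4]:4*1+6=10 · T[5,5]:5*0+1=1
[6] T[6,1]:1*1+0=1 · T[6,2]:2*15+1=31 · T[6,3]:3*25+15=90 · T[6,4]:4*10+25=65 · T[6,5]:5*1+10=15 · T[6,6]:6*0+1=1
B_5 = ΣS(5,k) = 1+15+25+10+1 = 52
B_6 = ΣS(6,k) = 1+31+90+65+15+1 = 203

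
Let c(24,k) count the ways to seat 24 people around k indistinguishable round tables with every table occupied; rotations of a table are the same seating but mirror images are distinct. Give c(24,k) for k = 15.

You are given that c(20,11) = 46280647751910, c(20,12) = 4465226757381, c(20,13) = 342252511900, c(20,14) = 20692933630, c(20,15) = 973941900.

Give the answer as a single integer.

2406046038644556

i=21: T(21,12)=46280647751910+20·4465226757381=135585182899530 | T(21,13)=4465226757381+20·342252511900=11310276995381 | T(21,14)=342252511900+20·20692933630=756111184500 | T(21,15)=20692933630+20·973941900=40171771630
i=22: T(22,13)=135585182899530+21·11310276995381=373100999802531 | T(22,14)=11310276995381+21·756111184500=27188611869881 | T(22,15)=756111184500+21·40171771630=1599718388730
i=23: T(23,14)=373100999802531+22·27188611869881=971250460939913 | T(23,15)=27188611869881+22·1599718388730=62382416421941
i=24: T(24,15)=971250460939913+23·62382416421941=2406046038644556
Read c(24,15) = 2406046038644556.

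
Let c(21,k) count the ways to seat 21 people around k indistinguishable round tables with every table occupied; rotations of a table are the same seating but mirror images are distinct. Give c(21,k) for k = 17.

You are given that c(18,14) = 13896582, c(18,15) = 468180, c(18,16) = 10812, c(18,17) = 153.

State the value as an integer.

row 19: T[19][15]=18·468180+13896582=22323822  T[19][16]=18·10812+468180=662796  T[19][17]=18·153+10812=13566
row 20: T[20][16]=19·662796+22323822=34916946  T[20][17]=19·13566+662796=920550
row 21: T[21][17]=20·920550+34916946=53327946
Read c(21,17) = 53327946.

53327946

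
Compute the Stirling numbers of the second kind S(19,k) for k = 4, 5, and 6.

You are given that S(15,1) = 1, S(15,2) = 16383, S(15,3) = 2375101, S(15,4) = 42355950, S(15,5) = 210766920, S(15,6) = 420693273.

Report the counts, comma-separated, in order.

i=16: T(16,1)=0+1·1=1 | T(16,2)=1+2·16383=32767 | T(16,3)=16383+3·2375101=7141686 | T(16,4)=2375101+4·42355950=171798901 | T(16,5)=42355950+5·210766920=1096190550 | T(16,6)=210766920+6·420693273=2734926558
i=17: T(17,2)=1+2·32767=65535 | T(17,3)=32767+3·7141686=21457825 | T(17,4)=7141686+4·171798901=694337290 | T(17,5)=171798901+5·1096190550=5652751651 | T(17,6)=1096190550+6·2734926558=17505749898
i=18: T(18,3)=65535+3·21457825=64439010 | T(18,4)=21457825+4·694337290=2798806985 | T(18,5)=694337290+5·5652751651=28958095545 | T(18,6)=5652751651+6·17505749898=110687251039
i=19: T(19,4)=64439010+4·2798806985=11259666950 | T(19,5)=2798806985+5·28958095545=147589284710 | T(19,6)=28958095545+6·110687251039=693081601779
Read S(19,4) = 11259666950, S(19,5) = 147589284710, S(19,6) = 693081601779.

11259666950, 147589284710, 693081601779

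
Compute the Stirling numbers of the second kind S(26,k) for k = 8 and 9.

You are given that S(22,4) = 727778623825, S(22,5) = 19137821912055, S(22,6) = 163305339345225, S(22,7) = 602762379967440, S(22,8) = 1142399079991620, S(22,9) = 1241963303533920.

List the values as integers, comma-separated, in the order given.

row 23: T[23][5]=5·19137821912055+727778623825=96416888184100  T[23][6]=6·163305339345225+19137821912055=998969857983405  T[23][7]=7·602762379967440+163305339345225=4382641999117305  T[23][8]=8·1142399079991620+602762379967440=9741955019900400  T[23][9]=9·1241963303533920+1142399079991620=12320068811796900
row 24: T[24][6]=6·998969857983405+96416888184100=6090236036084530  T[24][7]=7·4382641999117305+998969857983405=31677463851804540  T[24][8]=8·9741955019900400+4382641999117305=82318282158320505  T[24][9]=9·12320068811796900+9741955019900400=120622574326072500
row 25: T[25][7]=7·31677463851804540+6090236036084530=227832482998716310  T[25][8]=8·82318282158320505+31677463851804540=690223721118368580  T[25][9]=9·120622574326072500+82318282158320505=1167921451092973005
row 26: T[26][8]=8·690223721118368580+227832482998716310=5749622251945664950  T[26][9]=9·1167921451092973005+690223721118368580=11201516780955125625
Read S(26,8) = 5749622251945664950, S(26,9) = 11201516780955125625.

5749622251945664950, 11201516780955125625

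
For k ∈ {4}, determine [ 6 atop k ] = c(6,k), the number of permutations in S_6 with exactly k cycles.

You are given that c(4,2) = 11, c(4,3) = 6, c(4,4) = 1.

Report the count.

row 5: T[5][3]=4·6+11=35  T[5][4]=4·1+6=10
row 6: T[6][4]=5·10+35=85
Read c(6,4) = 85.

85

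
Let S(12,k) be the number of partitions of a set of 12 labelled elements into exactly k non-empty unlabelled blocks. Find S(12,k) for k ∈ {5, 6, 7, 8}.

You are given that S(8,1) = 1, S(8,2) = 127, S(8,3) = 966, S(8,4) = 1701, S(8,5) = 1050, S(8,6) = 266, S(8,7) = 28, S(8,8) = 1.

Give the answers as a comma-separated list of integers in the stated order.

1379400, 1323652, 627396, 159027

[9] T[9,2]:2*127+1=255 · T[9,3]:3*966+127=3025 · T[9,4]:4*1701+966=7770 · T[9,5]:5*1050+1701=6951 · T[9,6]:6*266+1050=2646 · T[9,7]:7*28+266=462 · T[9,8]:8*1+28=36
[10] T[10,3]:3*3025+255=9330 · T[10,4]:4*7770+3025=34105 · T[10,5]:5*6951+7770=42525 · T[10,6]:6*2646+6951=22827 · T[10,7]:7*462+2646=5880 · T[10,8]:8*36+462=750
[11] T[11,4]:4*34105+9330=145750 · T[11,5]:5*42525+34105=246730 · T[11,6]:6*22827+42525=179487 · T[11,7]:7*5880+22827=63987 · T[11,8]:8*750+5880=11880
[12] T[12,5]:5*246730+145750=1379400 · T[12,6]:6*179487+246730=1323652 · T[12,7]:7*63987+179487=627396 · T[12,8]:8*11880+63987=159027
Read S(12,5) = 1379400, S(12,6) = 1323652, S(12,7) = 627396, S(12,8) = 159027.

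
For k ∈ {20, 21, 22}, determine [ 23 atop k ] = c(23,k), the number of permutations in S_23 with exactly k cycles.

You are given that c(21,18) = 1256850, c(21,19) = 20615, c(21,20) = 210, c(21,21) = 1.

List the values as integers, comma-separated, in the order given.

2240315, 30107, 253

i=22: T(22,19)=1256850+21·20615=1689765 | T(22,20)=20615+21·210=25025 | T(22,21)=210+21·1=231 | T(22,22)=1+21·0=1
i=23: T(23,20)=1689765+22·25025=2240315 | T(23,21)=25025+22·231=30107 | T(23,22)=231+22·1=253
Read c(23,20) = 2240315, c(23,21) = 30107, c(23,22) = 253.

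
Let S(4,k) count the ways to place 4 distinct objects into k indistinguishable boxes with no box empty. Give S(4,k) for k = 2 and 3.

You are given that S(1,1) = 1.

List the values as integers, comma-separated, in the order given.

@2  (2,1):1·1+0→1, (2,2):0·2+1→1
@3  (3,1):1·1+0→1, (3,2):1·2+1→3, (3,3):0·3+1→1
@4  (4,2):3·2+1→7, (4,3):1·3+3→6
Read S(4,2) = 7, S(4,3) = 6.

7, 6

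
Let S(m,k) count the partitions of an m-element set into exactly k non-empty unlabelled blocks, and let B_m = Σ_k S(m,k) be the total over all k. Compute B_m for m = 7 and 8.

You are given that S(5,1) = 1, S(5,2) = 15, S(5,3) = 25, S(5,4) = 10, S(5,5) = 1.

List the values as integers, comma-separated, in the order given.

r6: T_6,1=1×1+0=1; T_6,2=2×15+1=31; T_6,3=3×25+15=90; T_6,4=4×10+25=65; T_6,5=5×1+10=15; T_6,6=6×0+1=1
r7: T_7,1=1×1+0=1; T_7,2=2×31+1=63; T_7,3=3×90+31=301; T_7,4=4×65+90=350; T_7,5=5×15+65=140; T_7,6=6×1+15=21; T_7,7=7×0+1=1
r8: T_8,1=1×1+0=1; T_8,2=2×63+1=127; T_8,3=3×301+63=966; T_8,4=4×350+301=1701; T_8,5=5×140+350=1050; T_8,6=6×21+140=266; T_8,7=7×1+21=28; T_8,8=8×0+1=1
B_7 = ΣS(7,k) = 1+63+301+350+140+21+1 = 877
B_8 = ΣS(8,k) = 1+127+966+1701+1050+266+28+1 = 4140

877, 4140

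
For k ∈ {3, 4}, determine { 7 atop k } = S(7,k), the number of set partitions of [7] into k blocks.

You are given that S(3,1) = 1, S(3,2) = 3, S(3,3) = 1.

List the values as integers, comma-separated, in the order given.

301, 350

i=4: T(4,1)=0+1·1=1 | T(4,2)=1+2·3=7 | T(4,3)=3+3·1=6 | T(4,4)=1+4·0=1
i=5: T(5,1)=0+1·1=1 | T(5,2)=1+2·7=15 | T(5,3)=7+3·6=25 | T(5,4)=6+4·1=10
i=6: T(6,2)=1+2·15=31 | T(6,3)=15+3·25=90 | T(6,4)=25+4·10=65
i=7: T(7,3)=31+3·90=301 | T(7,4)=90+4·65=350
Read S(7,3) = 301, S(7,4) = 350.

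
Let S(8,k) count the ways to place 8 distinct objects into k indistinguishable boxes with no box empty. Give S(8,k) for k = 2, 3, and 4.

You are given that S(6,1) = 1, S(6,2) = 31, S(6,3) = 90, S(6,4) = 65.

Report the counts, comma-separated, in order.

127, 966, 1701

r7: T_7,1=1×1+0=1; T_7,2=2×31+1=63; T_7,3=3×90+31=301; T_7,4=4×65+90=350
r8: T_8,2=2×63+1=127; T_8,3=3×301+63=966; T_8,4=4×350+301=1701
Read S(8,2) = 127, S(8,3) = 966, S(8,4) = 1701.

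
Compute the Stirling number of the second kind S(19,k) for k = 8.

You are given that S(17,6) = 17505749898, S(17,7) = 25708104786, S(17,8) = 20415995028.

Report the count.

1709751003480

row 18: T[18][7]=7·25708104786+17505749898=197462483400  T[18][8]=8·20415995028+25708104786=189036065010
row 19: T[19][8]=8·189036065010+197462483400=1709751003480
Read S(19,8) = 1709751003480.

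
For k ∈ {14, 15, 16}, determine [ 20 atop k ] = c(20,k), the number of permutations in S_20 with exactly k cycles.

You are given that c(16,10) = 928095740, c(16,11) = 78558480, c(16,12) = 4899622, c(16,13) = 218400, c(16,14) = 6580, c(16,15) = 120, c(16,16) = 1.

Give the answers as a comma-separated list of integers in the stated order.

i=17: T(17,11)=928095740+16·78558480=2185031420 | T(17,12)=78558480+16·4899622=156952432 | T(17,13)=4899622+16·218400=8394022 | T(17,14)=218400+16·6580=323680 | T(17,15)=6580+16·120=8500 | T(17,16)=120+16·1=136
i=18: T(18,12)=2185031420+17·156952432=4853222764 | T(18,13)=156952432+17·8394022=299650806 | T(18,14)=8394022+17·323680=13896582 | T(18,15)=323680+17·8500=468180 | T(18,16)=8500+17·136=10812
i=19: T(19,13)=4853222764+18·299650806=10246937272 | T(19,14)=299650806+18·13896582=549789282 | T(19,15)=13896582+18·468180=22323822 | T(19,16)=468180+18·10812=662796
i=20: T(20,14)=10246937272+19·549789282=20692933630 | T(20,15)=549789282+19·22323822=973941900 | T(20,16)=22323822+19·662796=34916946
Read c(20,14) = 20692933630, c(20,15) = 973941900, c(20,16) = 34916946.

20692933630, 973941900, 34916946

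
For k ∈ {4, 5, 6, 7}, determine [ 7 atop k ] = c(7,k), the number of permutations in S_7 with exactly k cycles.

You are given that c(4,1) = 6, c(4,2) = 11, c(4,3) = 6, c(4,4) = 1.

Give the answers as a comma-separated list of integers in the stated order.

@5  (5,2):11·4+6→50, (5,3):6·4+11→35, (5,4):1·4+6→10, (5,5):0·4+1→1
@6  (6,3):35·5+50→225, (6,4):10·5+35→85, (6,5):1·5+10→15, (6,6):0·5+1→1
@7  (7,4):85·6+225→735, (7,5):15·6+85→175, (7,6):1·6+15→21, (7,7):0·6+1→1
Read c(7,4) = 735, c(7,5) = 175, c(7,6) = 21, c(7,7) = 1.

735, 175, 21, 1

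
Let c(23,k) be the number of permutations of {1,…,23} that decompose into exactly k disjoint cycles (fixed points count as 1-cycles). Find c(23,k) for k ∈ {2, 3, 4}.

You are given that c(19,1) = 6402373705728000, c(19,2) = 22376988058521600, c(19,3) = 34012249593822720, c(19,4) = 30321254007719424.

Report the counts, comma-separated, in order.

[20] T[20,1]:19*6402373705728000+0=121645100408832000 · T[20,2]:19*22376988058521600+6402373705728000=431565146817638400 · T[20,3]:19*34012249593822720+22376988058521600=668609730341153280 · T[20,4]:19*30321254007719424+34012249593822720=610116075740491776
[21] T[21,1]:20*121645100408832000+0=2432902008176640000 · T[21,2]:20*431565146817638400+121645100408832000=8752948036761600000 · T[21,3]:20*668609730341153280+431565146817638400=13803759753640704000 · T[21,4]:20*610116075740491776+668609730341153280=12870931245150988800
[22] T[22,1]:21*2432902008176640000+0=51090942171709440000 · T[22,2]:21*8752948036761600000+2432902008176640000=186244810780170240000 · T[22,3]:21*13803759753640704000+8752948036761600000=298631902863216384000 · T[22,4]:21*12870931245150988800+13803759753640704000=284093315901811468800
[23] T[23,2]:22*186244810780170240000+51090942171709440000=4148476779335454720000 · T[23,3]:22*298631902863216384000+186244810780170240000=6756146673770930688000 · T[23,4]:22*284093315901811468800+298631902863216384000=6548684852703068697600
Read c(23,2) = 4148476779335454720000, c(23,3) = 6756146673770930688000, c(23,4) = 6548684852703068697600.

4148476779335454720000, 6756146673770930688000, 6548684852703068697600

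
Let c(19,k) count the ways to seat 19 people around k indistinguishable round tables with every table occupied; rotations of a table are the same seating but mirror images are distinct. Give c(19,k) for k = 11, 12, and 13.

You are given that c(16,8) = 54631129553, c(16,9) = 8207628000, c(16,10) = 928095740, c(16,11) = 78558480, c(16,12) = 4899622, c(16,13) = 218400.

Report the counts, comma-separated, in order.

1661573386473, 147560703732, 10246937272

@17  (17,9):8207628000·16+54631129553→185953177553, (17,10):928095740·16+8207628000→23057159840, (17,11):78558480·16+928095740→2185031420, (17,12):4899622·16+78558480→156952432, (17,13):218400·16+4899622→8394022
@18  (18,10):23057159840·17+185953177553→577924894833, (18,11):2185031420·17+23057159840→60202693980, (18,12):156952432·17+2185031420→4853222764, (18,13):8394022·17+156952432→299650806
@19  (19,11):60202693980·18+577924894833→1661573386473, (19,12):4853222764·18+60202693980→147560703732, (19,13):299650806·18+4853222764→10246937272
Read c(19,11) = 1661573386473, c(19,12) = 147560703732, c(19,13) = 10246937272.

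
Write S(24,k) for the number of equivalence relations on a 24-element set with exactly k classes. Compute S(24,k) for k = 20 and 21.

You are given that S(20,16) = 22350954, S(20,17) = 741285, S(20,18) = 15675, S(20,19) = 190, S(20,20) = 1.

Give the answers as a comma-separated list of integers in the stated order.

i=21: T(21,17)=22350954+17·741285=34952799 | T(21,18)=741285+18·15675=1023435 | T(21,19)=15675+19·190=19285 | T(21,20)=190+20·1=210 | T(21,21)=1+21·0=1
i=22: T(22,18)=34952799+18·1023435=53374629 | T(22,19)=1023435+19·19285=1389850 | T(22,20)=19285+20·210=23485 | T(22,21)=210+21·1=231
i=23: T(23,19)=53374629+19·1389850=79781779 | T(23,20)=1389850+20·23485=1859550 | T(23,21)=23485+21·231=28336
i=24: T(24,20)=79781779+20·1859550=116972779 | T(24,21)=1859550+21·28336=2454606
Read S(24,20) = 116972779, S(24,21) = 2454606.

116972779, 2454606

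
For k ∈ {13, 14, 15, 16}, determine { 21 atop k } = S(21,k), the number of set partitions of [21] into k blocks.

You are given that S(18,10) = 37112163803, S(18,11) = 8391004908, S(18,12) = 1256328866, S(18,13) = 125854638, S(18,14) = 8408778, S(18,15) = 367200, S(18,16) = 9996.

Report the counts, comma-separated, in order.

1204909218331, 149304004500, 13087462580, 809944464

row 19: T[19][11]=11·8391004908+37112163803=129413217791  T[19][12]=12·1256328866+8391004908=23466951300  T[19][13]=13·125854638+1256328866=2892439160  T[19][14]=14·8408778+125854638=243577530  T[19][15]=15·367200+8408778=13916778  T[19][16]=16·9996+367200=527136
row 20: T[20][12]=12·23466951300+129413217791=411016633391  T[20][13]=13·2892439160+23466951300=61068660380  T[20][14]=14·243577530+2892439160=6302524580  T[20][15]=15·13916778+243577530=452329200  T[20][16]=16·527136+13916778=22350954
row 21: T[21][13]=13·61068660380+411016633391=1204909218331  T[21][14]=14·6302524580+61068660380=149304004500  T[21][15]=15·452329200+6302524580=13087462580  T[21][16]=16·22350954+452329200=809944464
Read S(21,13) = 1204909218331, S(21,14) = 149304004500, S(21,15) = 13087462580, S(21,16) = 809944464.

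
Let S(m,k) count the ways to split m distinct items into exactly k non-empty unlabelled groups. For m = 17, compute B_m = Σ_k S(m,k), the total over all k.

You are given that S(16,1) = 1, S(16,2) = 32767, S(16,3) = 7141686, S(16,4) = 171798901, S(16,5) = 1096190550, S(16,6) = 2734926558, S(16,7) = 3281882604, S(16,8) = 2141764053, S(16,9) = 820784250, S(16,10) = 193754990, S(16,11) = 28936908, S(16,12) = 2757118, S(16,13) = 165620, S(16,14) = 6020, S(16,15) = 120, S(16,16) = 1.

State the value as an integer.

i=17: T(17,1)=0+1·1=1 | T(17,2)=1+2·32767=65535 | T(17,3)=32767+3·7141686=21457825 | T(17,4)=7141686+4·171798901=694337290 | T(17,5)=171798901+5·1096190550=5652751651 | T(17,6)=1096190550+6·2734926558=17505749898 | T(17,7)=2734926558+7·3281882604=25708104786 | T(17,8)=3281882604+8·2141764053=20415995028 | T(17,9)=2141764053+9·820784250=9528822303 | T(17,10)=820784250+10·193754990=2758334150 | T(17,11)=193754990+11·28936908=512060978 | T(17,12)=28936908+12·2757118=62022324 | T(17,13)=2757118+13·165620=4910178 | T(17,14)=165620+14·6020=249900 | T(17,15)=6020+15·120=7820 | T(17,16)=120+16·1=136 | T(17,17)=1+17·0=1
B_17 = ΣS(17,k) = 1+65535+21457825+694337290+5652751651+17505749898+25708104786+20415995028+9528822303+2758334150+512060978+62022324+4910178+249900+7820+136+1 = 82864869804

82864869804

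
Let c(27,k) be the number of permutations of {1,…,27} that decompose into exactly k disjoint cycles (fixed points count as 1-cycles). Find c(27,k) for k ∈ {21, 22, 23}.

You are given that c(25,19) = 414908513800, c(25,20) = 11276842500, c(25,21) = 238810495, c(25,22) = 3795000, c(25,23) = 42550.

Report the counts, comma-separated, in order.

1145254303050, 25922927745, 460012995

@26  (26,20):11276842500·25+414908513800→696829576300, (26,21):238810495·25+11276842500→17247104875, (26,22):3795000·25+238810495→333685495, (26,23):42550·25+3795000→4858750
@27  (27,21):17247104875·26+696829576300→1145254303050, (27,22):333685495·26+17247104875→25922927745, (27,23):4858750·26+333685495→460012995
Read c(27,21) = 1145254303050, c(27,22) = 25922927745, c(27,23) = 460012995.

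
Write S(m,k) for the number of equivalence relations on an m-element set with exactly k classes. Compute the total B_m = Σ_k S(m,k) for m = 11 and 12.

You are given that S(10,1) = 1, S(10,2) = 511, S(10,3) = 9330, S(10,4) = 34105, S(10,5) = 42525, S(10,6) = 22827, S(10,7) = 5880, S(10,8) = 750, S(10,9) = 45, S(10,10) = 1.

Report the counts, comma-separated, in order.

[11] T[11,1]:1*1+0=1 · T[11,2]:2*511+1=1023 · T[11,3]:3*9330+511=28501 · T[11,4]:4*34105+9330=145750 · T[11,5]:5*42525+34105=246730 · T[11,6]:6*22827+42525=179487 · T[11,7]:7*5880+22827=63987 · T[11,8]:8*750+5880=11880 · T[11,9]:9*45+750=1155 · T[11,10]:10*1+45=55 · T[11,11]:11*0+1=1
[12] T[12,1]:1*1+0=1 · T[12,2]:2*1023+1=2047 · T[12,3]:3*28501+1023=86526 · T[12,4]:4*145750+28501=611501 · T[12,5]:5*246730+145750=1379400 · T[12,6]:6*179487+246730=1323652 · T[12,7]:7*63987+179487=627396 · T[12,8]:8*11880+63987=159027 · T[12,9]:9*1155+11880=22275 · T[12,10]:10*55+1155=1705 · T[12,11]:11*1+55=66 · T[12,12]:12*0+1=1
B_11 = ΣS(11,k) = 1+1023+28501+145750+246730+179487+63987+11880+1155+55+1 = 678570
B_12 = ΣS(12,k) = 1+2047+86526+611501+1379400+1323652+627396+159027+22275+1705+66+1 = 4213597

678570, 4213597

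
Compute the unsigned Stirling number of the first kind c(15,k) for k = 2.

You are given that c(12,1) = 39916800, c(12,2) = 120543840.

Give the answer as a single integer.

[13] T[13,1]:12*39916800+0=479001600 · T[13,2]:12*120543840+39916800=1486442880
[14] T[14,1]:13*479001600+0=6227020800 · T[14,2]:13*1486442880+479001600=19802759040
[15] T[15,2]:14*19802759040+6227020800=283465647360
Read c(15,2) = 283465647360.

283465647360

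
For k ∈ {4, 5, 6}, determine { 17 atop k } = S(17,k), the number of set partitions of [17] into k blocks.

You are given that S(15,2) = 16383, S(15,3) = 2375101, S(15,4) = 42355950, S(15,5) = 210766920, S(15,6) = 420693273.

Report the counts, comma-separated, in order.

694337290, 5652751651, 17505749898

@16  (16,3):2375101·3+16383→7141686, (16,4):42355950·4+2375101→171798901, (16,5):210766920·5+42355950→1096190550, (16,6):420693273·6+210766920→2734926558
@17  (17,4):171798901·4+7141686→694337290, (17,5):1096190550·5+171798901→5652751651, (17,6):2734926558·6+1096190550→17505749898
Read S(17,4) = 694337290, S(17,5) = 5652751651, S(17,6) = 17505749898.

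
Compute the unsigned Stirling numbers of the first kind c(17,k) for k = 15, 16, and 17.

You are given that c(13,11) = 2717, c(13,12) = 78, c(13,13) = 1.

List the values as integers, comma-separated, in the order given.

8500, 136, 1

[14] T[14,12]:13*78+2717=3731 · T[14,13]:13*1+78=91 · T[14,14]:13*0+1=1
[15] T[15,13]:14*91+3731=5005 · T[15,14]:14*1+91=105 · T[15,15]:14*0+1=1
[16] T[16,14]:15*105+5005=6580 · T[16,15]:15*1+105=120 · T[16,16]:15*0+1=1
[17] T[17,15]:16*120+6580=8500 · T[17,16]:16*1+120=136 · T[17,17]:16*0+1=1
Read c(17,15) = 8500, c(17,16) = 136, c(17,17) = 1.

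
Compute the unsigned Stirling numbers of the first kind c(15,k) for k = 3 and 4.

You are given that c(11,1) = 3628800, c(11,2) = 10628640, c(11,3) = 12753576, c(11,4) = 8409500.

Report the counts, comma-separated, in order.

392156797824, 310989260400

[12] T[12,1]:11*3628800+0=39916800 · T[12,2]:11*10628640+3628800=120543840 · T[12,3]:11*12753576+10628640=150917976 · T[12,4]:11*8409500+12753576=105258076
[13] T[13,1]:12*39916800+0=479001600 · T[13,2]:12*120543840+39916800=1486442880 · T[13,3]:12*150917976+120543840=1931559552 · T[13,4]:12*105258076+150917976=1414014888
[14] T[14,2]:13*1486442880+479001600=19802759040 · T[14,3]:13*1931559552+1486442880=26596717056 · T[14,4]:13*1414014888+1931559552=20313753096
[15] T[15,3]:14*26596717056+19802759040=392156797824 · T[15,4]:14*20313753096+26596717056=310989260400
Read c(15,3) = 392156797824, c(15,4) = 310989260400.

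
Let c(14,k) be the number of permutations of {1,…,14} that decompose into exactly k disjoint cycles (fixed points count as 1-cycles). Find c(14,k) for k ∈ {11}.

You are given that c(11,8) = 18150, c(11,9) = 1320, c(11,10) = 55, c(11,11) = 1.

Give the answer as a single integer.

91091

@12  (12,9):1320·11+18150→32670, (12,10):55·11+1320→1925, (12,11):1·11+55→66
@13  (13,10):1925·12+32670→55770, (13,11):66·12+1925→2717
@14  (14,11):2717·13+55770→91091
Read c(14,11) = 91091.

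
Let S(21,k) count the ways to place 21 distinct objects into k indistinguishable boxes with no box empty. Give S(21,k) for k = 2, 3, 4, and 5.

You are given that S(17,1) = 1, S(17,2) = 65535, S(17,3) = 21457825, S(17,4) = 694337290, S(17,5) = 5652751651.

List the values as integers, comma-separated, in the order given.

r18: T_18,1=1×1+0=1; T_18,2=2×65535+1=131071; T_18,3=3×21457825+65535=64439010; T_18,4=4×694337290+21457825=2798806985; T_18,5=5×5652751651+694337290=28958095545
r19: T_19,1=1×1+0=1; T_19,2=2×131071+1=262143; T_19,3=3×64439010+131071=193448101; T_19,4=4×2798806985+64439010=11259666950; T_19,5=5×28958095545+2798806985=147589284710
r20: T_20,1=1×1+0=1; T_20,2=2×262143+1=524287; T_20,3=3×193448101+262143=580606446; T_20,4=4×11259666950+193448101=45232115901; T_20,5=5×147589284710+11259666950=749206090500
r21: T_21,2=2×524287+1=1048575; T_21,3=3×580606446+524287=1742343625; T_21,4=4×45232115901+580606446=181509070050; T_21,5=5×749206090500+45232115901=3791262568401
Read S(21,2) = 1048575, S(21,3) = 1742343625, S(21,4) = 181509070050, S(21,5) = 3791262568401.

1048575, 1742343625, 181509070050, 3791262568401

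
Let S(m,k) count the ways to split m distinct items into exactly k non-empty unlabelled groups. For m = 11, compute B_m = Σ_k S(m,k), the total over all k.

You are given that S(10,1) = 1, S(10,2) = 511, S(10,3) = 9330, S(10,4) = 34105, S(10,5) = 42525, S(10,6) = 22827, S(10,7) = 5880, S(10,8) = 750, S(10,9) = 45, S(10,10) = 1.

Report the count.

678570

row 11: T[11][1]=1·1+0=1  T[11][2]=2·511+1=1023  T[11][3]=3·9330+511=28501  T[11][4]=4·34105+9330=145750  T[11][5]=5·42525+34105=246730  T[11][6]=6·22827+42525=179487  T[11][7]=7·5880+22827=63987  T[11][8]=8·750+5880=11880  T[11][9]=9·45+750=1155  T[11][10]=10·1+45=55  T[11][11]=11·0+1=1
B_11 = ΣS(11,k) = 1+1023+28501+145750+246730+179487+63987+11880+1155+55+1 = 678570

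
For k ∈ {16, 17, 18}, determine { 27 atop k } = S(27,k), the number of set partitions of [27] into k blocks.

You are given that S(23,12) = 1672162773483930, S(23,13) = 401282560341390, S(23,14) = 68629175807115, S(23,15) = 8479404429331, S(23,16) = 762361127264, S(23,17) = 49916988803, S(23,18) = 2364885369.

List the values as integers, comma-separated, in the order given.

i=24: T(24,13)=1672162773483930+13·401282560341390=6888836057922000 | T(24,14)=401282560341390+14·68629175807115=1362091021641000 | T(24,15)=68629175807115+15·8479404429331=195820242247080 | T(24,16)=8479404429331+16·762361127264=20677182465555 | T(24,17)=762361127264+17·49916988803=1610949936915 | T(24,18)=49916988803+18·2364885369=92484925445
i=25: T(25,14)=6888836057922000+14·1362091021641000=25958110360896000 | T(25,15)=1362091021641000+15·195820242247080=4299394655347200 | T(25,16)=195820242247080+16·20677182465555=526655161695960 | T(25,17)=20677182465555+17·1610949936915=48063331393110 | T(25,18)=1610949936915+18·92484925445=3275678594925
i=26: T(26,15)=25958110360896000+15·4299394655347200=90449030191104000 | T(26,16)=4299394655347200+16·526655161695960=12725877242482560 | T(26,17)=526655161695960+17·48063331393110=1343731795378830 | T(26,18)=48063331393110+18·3275678594925=107025546101760
i=27: T(27,16)=90449030191104000+16·12725877242482560=294063066070824960 | T(27,17)=12725877242482560+17·1343731795378830=35569317763922670 | T(27,18)=1343731795378830+18·107025546101760=3270191625210510
Read S(27,16) = 294063066070824960, S(27,17) = 35569317763922670, S(27,18) = 3270191625210510.

294063066070824960, 35569317763922670, 3270191625210510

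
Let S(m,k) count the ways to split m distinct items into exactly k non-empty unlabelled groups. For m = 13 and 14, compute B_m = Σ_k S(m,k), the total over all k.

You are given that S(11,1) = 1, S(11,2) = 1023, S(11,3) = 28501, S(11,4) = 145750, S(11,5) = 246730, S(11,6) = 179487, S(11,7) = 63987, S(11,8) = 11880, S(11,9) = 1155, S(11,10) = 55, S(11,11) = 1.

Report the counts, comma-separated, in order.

27644437, 190899322

@12  (12,1):1·1+0→1, (12,2):1023·2+1→2047, (12,3):28501·3+1023→86526, (12,4):145750·4+28501→611501, (12,5):246730·5+145750→1379400, (12,6):179487·6+246730→1323652, (12,7):63987·7+179487→627396, (12,8):11880·8+63987→159027, (12,9):1155·9+11880→22275, (12,10):55·10+1155→1705, (12,11):1·11+55→66, (12,12):0·12+1→1
@13  (13,1):1·1+0→1, (13,2):2047·2+1→4095, (13,3):86526·3+2047→261625, (13,4):611501·4+86526→2532530, (13,5):1379400·5+611501→7508501, (13,6):1323652·6+1379400→9321312, (13,7):627396·7+1323652→5715424, (13,8):159027·8+627396→1899612, (13,9):22275·9+159027→359502, (13,10):1705·10+22275→39325, (13,11):66·11+1705→2431, (13,12):1·12+66→78, (13,13):0·13+1→1
@14  (14,1):1·1+0→1, (14,2):4095·2+1→8191, (14,3):261625·3+4095→788970, (14,4):2532530·4+261625→10391745, (14,5):7508501·5+2532530→40075035, (14,6):9321312·6+7508501→63436373, (14,7):5715424·7+9321312→49329280, (14,8):1899612·8+5715424→20912320, (14,9):359502·9+1899612→5135130, (14,10):39325·10+359502→752752, (14,11):2431·11+39325→66066, (14,12):78·12+2431→3367, (14,13):1·13+78→91, (14,14):0·14+1→1
B_13 = ΣS(13,k) = 1+4095+261625+2532530+7508501+9321312+5715424+1899612+359502+39325+2431+78+1 = 27644437
B_14 = ΣS(14,k) = 1+8191+788970+10391745+40075035+63436373+49329280+20912320+5135130+752752+66066+3367+91+1 = 190899322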